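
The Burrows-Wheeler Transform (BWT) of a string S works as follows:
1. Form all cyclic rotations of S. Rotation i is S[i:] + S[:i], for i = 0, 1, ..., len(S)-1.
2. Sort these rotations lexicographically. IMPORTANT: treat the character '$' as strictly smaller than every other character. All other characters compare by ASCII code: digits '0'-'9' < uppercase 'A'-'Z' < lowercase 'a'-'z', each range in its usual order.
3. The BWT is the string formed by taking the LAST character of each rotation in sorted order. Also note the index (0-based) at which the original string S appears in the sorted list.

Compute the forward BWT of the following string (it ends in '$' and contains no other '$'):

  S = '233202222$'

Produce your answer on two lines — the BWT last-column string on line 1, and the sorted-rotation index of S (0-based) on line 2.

Answer: 2223220$32
7

Derivation:
All 10 rotations (rotation i = S[i:]+S[:i]):
  rot[0] = 233202222$
  rot[1] = 33202222$2
  rot[2] = 3202222$23
  rot[3] = 202222$233
  rot[4] = 02222$2332
  rot[5] = 2222$23320
  rot[6] = 222$233202
  rot[7] = 22$2332022
  rot[8] = 2$23320222
  rot[9] = $233202222
Sorted (with $ < everything):
  sorted[0] = $233202222  (last char: '2')
  sorted[1] = 02222$2332  (last char: '2')
  sorted[2] = 2$23320222  (last char: '2')
  sorted[3] = 202222$233  (last char: '3')
  sorted[4] = 22$2332022  (last char: '2')
  sorted[5] = 222$233202  (last char: '2')
  sorted[6] = 2222$23320  (last char: '0')
  sorted[7] = 233202222$  (last char: '$')
  sorted[8] = 3202222$23  (last char: '3')
  sorted[9] = 33202222$2  (last char: '2')
Last column: 2223220$32
Original string S is at sorted index 7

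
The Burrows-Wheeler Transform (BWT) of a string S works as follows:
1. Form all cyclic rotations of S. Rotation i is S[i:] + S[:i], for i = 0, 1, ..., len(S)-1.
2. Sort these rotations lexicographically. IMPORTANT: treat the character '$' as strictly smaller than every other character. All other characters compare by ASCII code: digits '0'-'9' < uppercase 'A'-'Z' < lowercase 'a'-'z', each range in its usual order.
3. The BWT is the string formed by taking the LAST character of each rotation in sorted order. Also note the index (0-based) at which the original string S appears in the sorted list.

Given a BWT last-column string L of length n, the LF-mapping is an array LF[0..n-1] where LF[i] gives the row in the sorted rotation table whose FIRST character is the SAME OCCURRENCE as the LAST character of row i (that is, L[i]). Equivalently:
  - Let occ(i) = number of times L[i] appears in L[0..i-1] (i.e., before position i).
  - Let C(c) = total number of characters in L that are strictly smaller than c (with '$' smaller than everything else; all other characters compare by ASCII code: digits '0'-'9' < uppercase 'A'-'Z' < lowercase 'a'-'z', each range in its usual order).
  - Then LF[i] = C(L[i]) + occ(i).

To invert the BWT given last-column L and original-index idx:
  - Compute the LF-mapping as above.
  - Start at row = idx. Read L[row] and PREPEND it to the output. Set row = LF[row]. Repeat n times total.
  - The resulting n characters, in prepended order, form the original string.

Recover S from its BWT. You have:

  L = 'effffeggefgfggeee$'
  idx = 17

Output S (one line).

LF mapping: 1 7 8 9 10 2 13 14 3 11 15 12 16 17 4 5 6 0
Walk LF starting at row 17, prepending L[row]:
  step 1: row=17, L[17]='$', prepend. Next row=LF[17]=0
  step 2: row=0, L[0]='e', prepend. Next row=LF[0]=1
  step 3: row=1, L[1]='f', prepend. Next row=LF[1]=7
  step 4: row=7, L[7]='g', prepend. Next row=LF[7]=14
  step 5: row=14, L[14]='e', prepend. Next row=LF[14]=4
  step 6: row=4, L[4]='f', prepend. Next row=LF[4]=10
  step 7: row=10, L[10]='g', prepend. Next row=LF[10]=15
  step 8: row=15, L[15]='e', prepend. Next row=LF[15]=5
  step 9: row=5, L[5]='e', prepend. Next row=LF[5]=2
  step 10: row=2, L[2]='f', prepend. Next row=LF[2]=8
  step 11: row=8, L[8]='e', prepend. Next row=LF[8]=3
  step 12: row=3, L[3]='f', prepend. Next row=LF[3]=9
  step 13: row=9, L[9]='f', prepend. Next row=LF[9]=11
  step 14: row=11, L[11]='f', prepend. Next row=LF[11]=12
  step 15: row=12, L[12]='g', prepend. Next row=LF[12]=16
  step 16: row=16, L[16]='e', prepend. Next row=LF[16]=6
  step 17: row=6, L[6]='g', prepend. Next row=LF[6]=13
  step 18: row=13, L[13]='g', prepend. Next row=LF[13]=17
Reversed output: ggegfffefeegfegfe$

Answer: ggegfffefeegfegfe$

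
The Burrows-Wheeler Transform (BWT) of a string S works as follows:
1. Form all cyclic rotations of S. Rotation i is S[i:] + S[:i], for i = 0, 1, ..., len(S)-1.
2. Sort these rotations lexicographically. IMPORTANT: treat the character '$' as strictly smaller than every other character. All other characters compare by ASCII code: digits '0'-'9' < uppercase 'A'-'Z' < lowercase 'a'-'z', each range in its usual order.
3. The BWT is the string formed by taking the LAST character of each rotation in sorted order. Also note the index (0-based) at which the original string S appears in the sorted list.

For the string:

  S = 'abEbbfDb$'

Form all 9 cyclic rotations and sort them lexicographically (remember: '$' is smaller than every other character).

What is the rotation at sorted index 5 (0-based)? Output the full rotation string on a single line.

All 9 rotations (rotation i = S[i:]+S[:i]):
  rot[0] = abEbbfDb$
  rot[1] = bEbbfDb$a
  rot[2] = EbbfDb$ab
  rot[3] = bbfDb$abE
  rot[4] = bfDb$abEb
  rot[5] = fDb$abEbb
  rot[6] = Db$abEbbf
  rot[7] = b$abEbbfD
  rot[8] = $abEbbfDb
Sorted (with $ < everything):
  sorted[0] = $abEbbfDb
  sorted[1] = Db$abEbbf
  sorted[2] = EbbfDb$ab
  sorted[3] = abEbbfDb$
  sorted[4] = b$abEbbfD
  sorted[5] = bEbbfDb$a
  sorted[6] = bbfDb$abE
  sorted[7] = bfDb$abEb
  sorted[8] = fDb$abEbb
sorted[5] = bEbbfDb$a

Answer: bEbbfDb$a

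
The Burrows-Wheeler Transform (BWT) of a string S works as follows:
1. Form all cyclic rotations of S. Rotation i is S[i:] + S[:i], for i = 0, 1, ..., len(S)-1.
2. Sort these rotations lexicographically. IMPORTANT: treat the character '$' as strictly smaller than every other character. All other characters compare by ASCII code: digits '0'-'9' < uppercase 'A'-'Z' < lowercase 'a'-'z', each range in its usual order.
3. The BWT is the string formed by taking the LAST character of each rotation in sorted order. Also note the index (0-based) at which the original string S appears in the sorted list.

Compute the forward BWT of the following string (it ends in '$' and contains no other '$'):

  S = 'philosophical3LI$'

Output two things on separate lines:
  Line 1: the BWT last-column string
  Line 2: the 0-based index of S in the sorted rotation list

Answer: IlL3cipphhaislo$o
15

Derivation:
All 17 rotations (rotation i = S[i:]+S[:i]):
  rot[0] = philosophical3LI$
  rot[1] = hilosophical3LI$p
  rot[2] = ilosophical3LI$ph
  rot[3] = losophical3LI$phi
  rot[4] = osophical3LI$phil
  rot[5] = sophical3LI$philo
  rot[6] = ophical3LI$philos
  rot[7] = phical3LI$philoso
  rot[8] = hical3LI$philosop
  rot[9] = ical3LI$philosoph
  rot[10] = cal3LI$philosophi
  rot[11] = al3LI$philosophic
  rot[12] = l3LI$philosophica
  rot[13] = 3LI$philosophical
  rot[14] = LI$philosophical3
  rot[15] = I$philosophical3L
  rot[16] = $philosophical3LI
Sorted (with $ < everything):
  sorted[0] = $philosophical3LI  (last char: 'I')
  sorted[1] = 3LI$philosophical  (last char: 'l')
  sorted[2] = I$philosophical3L  (last char: 'L')
  sorted[3] = LI$philosophical3  (last char: '3')
  sorted[4] = al3LI$philosophic  (last char: 'c')
  sorted[5] = cal3LI$philosophi  (last char: 'i')
  sorted[6] = hical3LI$philosop  (last char: 'p')
  sorted[7] = hilosophical3LI$p  (last char: 'p')
  sorted[8] = ical3LI$philosoph  (last char: 'h')
  sorted[9] = ilosophical3LI$ph  (last char: 'h')
  sorted[10] = l3LI$philosophica  (last char: 'a')
  sorted[11] = losophical3LI$phi  (last char: 'i')
  sorted[12] = ophical3LI$philos  (last char: 's')
  sorted[13] = osophical3LI$phil  (last char: 'l')
  sorted[14] = phical3LI$philoso  (last char: 'o')
  sorted[15] = philosophical3LI$  (last char: '$')
  sorted[16] = sophical3LI$philo  (last char: 'o')
Last column: IlL3cipphhaislo$o
Original string S is at sorted index 15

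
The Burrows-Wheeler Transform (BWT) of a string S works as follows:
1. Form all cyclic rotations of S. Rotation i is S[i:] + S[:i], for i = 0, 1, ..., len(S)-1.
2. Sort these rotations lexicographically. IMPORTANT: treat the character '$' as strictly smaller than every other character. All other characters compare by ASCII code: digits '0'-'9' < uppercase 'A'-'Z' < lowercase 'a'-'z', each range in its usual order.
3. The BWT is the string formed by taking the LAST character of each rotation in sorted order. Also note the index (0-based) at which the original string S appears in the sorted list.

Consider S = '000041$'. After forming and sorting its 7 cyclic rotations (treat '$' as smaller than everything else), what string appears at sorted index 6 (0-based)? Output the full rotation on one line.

Answer: 41$0000

Derivation:
All 7 rotations (rotation i = S[i:]+S[:i]):
  rot[0] = 000041$
  rot[1] = 00041$0
  rot[2] = 0041$00
  rot[3] = 041$000
  rot[4] = 41$0000
  rot[5] = 1$00004
  rot[6] = $000041
Sorted (with $ < everything):
  sorted[0] = $000041
  sorted[1] = 000041$
  sorted[2] = 00041$0
  sorted[3] = 0041$00
  sorted[4] = 041$000
  sorted[5] = 1$00004
  sorted[6] = 41$0000
sorted[6] = 41$0000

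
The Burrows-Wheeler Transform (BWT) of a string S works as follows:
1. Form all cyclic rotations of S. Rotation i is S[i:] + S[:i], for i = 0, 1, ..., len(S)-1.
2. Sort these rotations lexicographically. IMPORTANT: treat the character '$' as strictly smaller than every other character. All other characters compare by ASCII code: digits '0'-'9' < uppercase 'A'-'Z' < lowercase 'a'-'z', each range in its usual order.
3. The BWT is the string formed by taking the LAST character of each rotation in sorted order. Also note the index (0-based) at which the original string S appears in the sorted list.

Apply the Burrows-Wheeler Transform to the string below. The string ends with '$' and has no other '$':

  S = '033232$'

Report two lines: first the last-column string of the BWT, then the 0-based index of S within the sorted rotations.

All 7 rotations (rotation i = S[i:]+S[:i]):
  rot[0] = 033232$
  rot[1] = 33232$0
  rot[2] = 3232$03
  rot[3] = 232$033
  rot[4] = 32$0332
  rot[5] = 2$03323
  rot[6] = $033232
Sorted (with $ < everything):
  sorted[0] = $033232  (last char: '2')
  sorted[1] = 033232$  (last char: '$')
  sorted[2] = 2$03323  (last char: '3')
  sorted[3] = 232$033  (last char: '3')
  sorted[4] = 32$0332  (last char: '2')
  sorted[5] = 3232$03  (last char: '3')
  sorted[6] = 33232$0  (last char: '0')
Last column: 2$33230
Original string S is at sorted index 1

Answer: 2$33230
1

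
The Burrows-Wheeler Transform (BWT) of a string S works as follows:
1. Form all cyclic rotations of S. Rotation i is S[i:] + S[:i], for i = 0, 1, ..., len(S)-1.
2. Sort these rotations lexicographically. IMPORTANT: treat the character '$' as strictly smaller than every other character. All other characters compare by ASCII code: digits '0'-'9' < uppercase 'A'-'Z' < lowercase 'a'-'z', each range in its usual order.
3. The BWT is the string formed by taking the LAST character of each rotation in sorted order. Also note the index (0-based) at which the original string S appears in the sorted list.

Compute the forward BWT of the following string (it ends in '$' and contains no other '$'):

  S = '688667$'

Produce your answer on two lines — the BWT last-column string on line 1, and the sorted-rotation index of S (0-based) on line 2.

All 7 rotations (rotation i = S[i:]+S[:i]):
  rot[0] = 688667$
  rot[1] = 88667$6
  rot[2] = 8667$68
  rot[3] = 667$688
  rot[4] = 67$6886
  rot[5] = 7$68866
  rot[6] = $688667
Sorted (with $ < everything):
  sorted[0] = $688667  (last char: '7')
  sorted[1] = 667$688  (last char: '8')
  sorted[2] = 67$6886  (last char: '6')
  sorted[3] = 688667$  (last char: '$')
  sorted[4] = 7$68866  (last char: '6')
  sorted[5] = 8667$68  (last char: '8')
  sorted[6] = 88667$6  (last char: '6')
Last column: 786$686
Original string S is at sorted index 3

Answer: 786$686
3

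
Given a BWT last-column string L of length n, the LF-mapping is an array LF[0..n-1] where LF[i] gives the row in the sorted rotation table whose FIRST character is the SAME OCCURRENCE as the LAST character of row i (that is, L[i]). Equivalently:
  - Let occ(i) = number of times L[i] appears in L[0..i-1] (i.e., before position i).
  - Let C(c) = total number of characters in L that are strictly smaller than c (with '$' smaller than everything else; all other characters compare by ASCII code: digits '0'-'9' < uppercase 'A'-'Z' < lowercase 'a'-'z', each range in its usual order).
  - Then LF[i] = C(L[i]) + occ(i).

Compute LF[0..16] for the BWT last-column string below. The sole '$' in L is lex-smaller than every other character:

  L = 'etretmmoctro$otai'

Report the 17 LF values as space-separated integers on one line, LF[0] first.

Answer: 3 13 11 4 14 6 7 8 2 15 12 9 0 10 16 1 5

Derivation:
Char counts: '$':1, 'a':1, 'c':1, 'e':2, 'i':1, 'm':2, 'o':3, 'r':2, 't':4
C (first-col start): C('$')=0, C('a')=1, C('c')=2, C('e')=3, C('i')=5, C('m')=6, C('o')=8, C('r')=11, C('t')=13
L[0]='e': occ=0, LF[0]=C('e')+0=3+0=3
L[1]='t': occ=0, LF[1]=C('t')+0=13+0=13
L[2]='r': occ=0, LF[2]=C('r')+0=11+0=11
L[3]='e': occ=1, LF[3]=C('e')+1=3+1=4
L[4]='t': occ=1, LF[4]=C('t')+1=13+1=14
L[5]='m': occ=0, LF[5]=C('m')+0=6+0=6
L[6]='m': occ=1, LF[6]=C('m')+1=6+1=7
L[7]='o': occ=0, LF[7]=C('o')+0=8+0=8
L[8]='c': occ=0, LF[8]=C('c')+0=2+0=2
L[9]='t': occ=2, LF[9]=C('t')+2=13+2=15
L[10]='r': occ=1, LF[10]=C('r')+1=11+1=12
L[11]='o': occ=1, LF[11]=C('o')+1=8+1=9
L[12]='$': occ=0, LF[12]=C('$')+0=0+0=0
L[13]='o': occ=2, LF[13]=C('o')+2=8+2=10
L[14]='t': occ=3, LF[14]=C('t')+3=13+3=16
L[15]='a': occ=0, LF[15]=C('a')+0=1+0=1
L[16]='i': occ=0, LF[16]=C('i')+0=5+0=5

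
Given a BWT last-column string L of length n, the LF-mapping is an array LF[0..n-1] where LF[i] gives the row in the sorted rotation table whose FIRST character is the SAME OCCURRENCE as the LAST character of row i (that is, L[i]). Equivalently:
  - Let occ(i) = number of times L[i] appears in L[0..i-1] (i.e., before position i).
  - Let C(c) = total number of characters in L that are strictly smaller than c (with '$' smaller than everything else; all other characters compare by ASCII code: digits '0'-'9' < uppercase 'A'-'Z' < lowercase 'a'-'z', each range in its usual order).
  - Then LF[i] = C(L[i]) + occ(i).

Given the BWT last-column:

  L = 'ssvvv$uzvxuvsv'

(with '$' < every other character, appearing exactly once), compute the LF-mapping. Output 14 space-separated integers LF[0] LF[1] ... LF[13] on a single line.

Answer: 1 2 6 7 8 0 4 13 9 12 5 10 3 11

Derivation:
Char counts: '$':1, 's':3, 'u':2, 'v':6, 'x':1, 'z':1
C (first-col start): C('$')=0, C('s')=1, C('u')=4, C('v')=6, C('x')=12, C('z')=13
L[0]='s': occ=0, LF[0]=C('s')+0=1+0=1
L[1]='s': occ=1, LF[1]=C('s')+1=1+1=2
L[2]='v': occ=0, LF[2]=C('v')+0=6+0=6
L[3]='v': occ=1, LF[3]=C('v')+1=6+1=7
L[4]='v': occ=2, LF[4]=C('v')+2=6+2=8
L[5]='$': occ=0, LF[5]=C('$')+0=0+0=0
L[6]='u': occ=0, LF[6]=C('u')+0=4+0=4
L[7]='z': occ=0, LF[7]=C('z')+0=13+0=13
L[8]='v': occ=3, LF[8]=C('v')+3=6+3=9
L[9]='x': occ=0, LF[9]=C('x')+0=12+0=12
L[10]='u': occ=1, LF[10]=C('u')+1=4+1=5
L[11]='v': occ=4, LF[11]=C('v')+4=6+4=10
L[12]='s': occ=2, LF[12]=C('s')+2=1+2=3
L[13]='v': occ=5, LF[13]=C('v')+5=6+5=11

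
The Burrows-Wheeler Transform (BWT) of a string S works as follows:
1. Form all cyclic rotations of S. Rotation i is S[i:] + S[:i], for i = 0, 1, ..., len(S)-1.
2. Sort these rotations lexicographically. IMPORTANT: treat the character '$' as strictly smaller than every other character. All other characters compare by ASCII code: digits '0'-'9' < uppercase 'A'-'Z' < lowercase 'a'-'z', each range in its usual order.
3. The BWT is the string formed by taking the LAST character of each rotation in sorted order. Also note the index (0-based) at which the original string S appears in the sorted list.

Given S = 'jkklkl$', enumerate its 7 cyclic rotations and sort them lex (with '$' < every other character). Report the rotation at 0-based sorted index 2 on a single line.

Answer: kklkl$j

Derivation:
All 7 rotations (rotation i = S[i:]+S[:i]):
  rot[0] = jkklkl$
  rot[1] = kklkl$j
  rot[2] = klkl$jk
  rot[3] = lkl$jkk
  rot[4] = kl$jkkl
  rot[5] = l$jkklk
  rot[6] = $jkklkl
Sorted (with $ < everything):
  sorted[0] = $jkklkl
  sorted[1] = jkklkl$
  sorted[2] = kklkl$j
  sorted[3] = kl$jkkl
  sorted[4] = klkl$jk
  sorted[5] = l$jkklk
  sorted[6] = lkl$jkk
sorted[2] = kklkl$j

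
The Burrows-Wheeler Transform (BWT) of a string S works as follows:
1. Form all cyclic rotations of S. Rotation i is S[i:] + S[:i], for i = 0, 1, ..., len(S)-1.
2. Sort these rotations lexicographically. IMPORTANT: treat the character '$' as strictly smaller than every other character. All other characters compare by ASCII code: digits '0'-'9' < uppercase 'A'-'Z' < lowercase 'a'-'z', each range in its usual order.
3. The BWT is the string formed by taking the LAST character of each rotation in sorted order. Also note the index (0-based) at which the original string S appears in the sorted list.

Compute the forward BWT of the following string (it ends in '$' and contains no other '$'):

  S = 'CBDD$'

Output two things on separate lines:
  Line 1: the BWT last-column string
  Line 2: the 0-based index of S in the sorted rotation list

Answer: DC$DB
2

Derivation:
All 5 rotations (rotation i = S[i:]+S[:i]):
  rot[0] = CBDD$
  rot[1] = BDD$C
  rot[2] = DD$CB
  rot[3] = D$CBD
  rot[4] = $CBDD
Sorted (with $ < everything):
  sorted[0] = $CBDD  (last char: 'D')
  sorted[1] = BDD$C  (last char: 'C')
  sorted[2] = CBDD$  (last char: '$')
  sorted[3] = D$CBD  (last char: 'D')
  sorted[4] = DD$CB  (last char: 'B')
Last column: DC$DB
Original string S is at sorted index 2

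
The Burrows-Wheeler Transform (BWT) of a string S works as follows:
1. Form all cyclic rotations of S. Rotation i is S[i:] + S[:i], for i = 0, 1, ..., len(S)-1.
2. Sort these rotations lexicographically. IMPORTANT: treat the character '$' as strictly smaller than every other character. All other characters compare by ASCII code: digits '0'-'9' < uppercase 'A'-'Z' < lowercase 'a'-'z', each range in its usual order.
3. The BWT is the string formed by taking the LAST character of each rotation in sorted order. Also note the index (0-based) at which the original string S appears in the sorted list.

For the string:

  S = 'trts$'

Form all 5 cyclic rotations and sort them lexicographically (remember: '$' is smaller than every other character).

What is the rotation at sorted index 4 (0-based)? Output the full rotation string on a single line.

Answer: ts$tr

Derivation:
All 5 rotations (rotation i = S[i:]+S[:i]):
  rot[0] = trts$
  rot[1] = rts$t
  rot[2] = ts$tr
  rot[3] = s$trt
  rot[4] = $trts
Sorted (with $ < everything):
  sorted[0] = $trts
  sorted[1] = rts$t
  sorted[2] = s$trt
  sorted[3] = trts$
  sorted[4] = ts$tr
sorted[4] = ts$tr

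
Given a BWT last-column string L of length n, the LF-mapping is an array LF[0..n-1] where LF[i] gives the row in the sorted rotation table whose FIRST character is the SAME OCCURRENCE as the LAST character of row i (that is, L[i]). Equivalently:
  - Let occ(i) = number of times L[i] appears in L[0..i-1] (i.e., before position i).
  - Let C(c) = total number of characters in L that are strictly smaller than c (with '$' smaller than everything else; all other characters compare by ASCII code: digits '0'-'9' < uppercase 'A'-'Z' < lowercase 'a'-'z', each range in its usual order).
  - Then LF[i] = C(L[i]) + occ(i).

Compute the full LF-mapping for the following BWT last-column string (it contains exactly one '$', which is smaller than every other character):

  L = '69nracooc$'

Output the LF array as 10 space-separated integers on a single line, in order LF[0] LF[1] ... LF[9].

Char counts: '$':1, '6':1, '9':1, 'a':1, 'c':2, 'n':1, 'o':2, 'r':1
C (first-col start): C('$')=0, C('6')=1, C('9')=2, C('a')=3, C('c')=4, C('n')=6, C('o')=7, C('r')=9
L[0]='6': occ=0, LF[0]=C('6')+0=1+0=1
L[1]='9': occ=0, LF[1]=C('9')+0=2+0=2
L[2]='n': occ=0, LF[2]=C('n')+0=6+0=6
L[3]='r': occ=0, LF[3]=C('r')+0=9+0=9
L[4]='a': occ=0, LF[4]=C('a')+0=3+0=3
L[5]='c': occ=0, LF[5]=C('c')+0=4+0=4
L[6]='o': occ=0, LF[6]=C('o')+0=7+0=7
L[7]='o': occ=1, LF[7]=C('o')+1=7+1=8
L[8]='c': occ=1, LF[8]=C('c')+1=4+1=5
L[9]='$': occ=0, LF[9]=C('$')+0=0+0=0

Answer: 1 2 6 9 3 4 7 8 5 0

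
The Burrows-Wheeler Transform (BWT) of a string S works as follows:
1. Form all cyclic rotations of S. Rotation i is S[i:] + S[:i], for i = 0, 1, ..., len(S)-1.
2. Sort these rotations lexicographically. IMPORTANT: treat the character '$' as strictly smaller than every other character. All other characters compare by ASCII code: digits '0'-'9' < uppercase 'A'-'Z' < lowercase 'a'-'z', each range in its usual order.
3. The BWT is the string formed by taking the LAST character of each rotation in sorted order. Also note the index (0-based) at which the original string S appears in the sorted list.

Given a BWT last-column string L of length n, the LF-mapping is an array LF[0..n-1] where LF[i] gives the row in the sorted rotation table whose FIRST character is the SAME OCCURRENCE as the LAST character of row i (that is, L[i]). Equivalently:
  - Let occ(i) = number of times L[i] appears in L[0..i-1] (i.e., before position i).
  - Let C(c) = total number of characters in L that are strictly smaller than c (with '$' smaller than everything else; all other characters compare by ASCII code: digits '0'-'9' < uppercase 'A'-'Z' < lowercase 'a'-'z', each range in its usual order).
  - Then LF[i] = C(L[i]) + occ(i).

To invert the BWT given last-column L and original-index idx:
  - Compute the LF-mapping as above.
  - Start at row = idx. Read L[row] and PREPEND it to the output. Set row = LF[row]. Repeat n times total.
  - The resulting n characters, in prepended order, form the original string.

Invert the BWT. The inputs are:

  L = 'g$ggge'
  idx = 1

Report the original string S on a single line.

LF mapping: 2 0 3 4 5 1
Walk LF starting at row 1, prepending L[row]:
  step 1: row=1, L[1]='$', prepend. Next row=LF[1]=0
  step 2: row=0, L[0]='g', prepend. Next row=LF[0]=2
  step 3: row=2, L[2]='g', prepend. Next row=LF[2]=3
  step 4: row=3, L[3]='g', prepend. Next row=LF[3]=4
  step 5: row=4, L[4]='g', prepend. Next row=LF[4]=5
  step 6: row=5, L[5]='e', prepend. Next row=LF[5]=1
Reversed output: egggg$

Answer: egggg$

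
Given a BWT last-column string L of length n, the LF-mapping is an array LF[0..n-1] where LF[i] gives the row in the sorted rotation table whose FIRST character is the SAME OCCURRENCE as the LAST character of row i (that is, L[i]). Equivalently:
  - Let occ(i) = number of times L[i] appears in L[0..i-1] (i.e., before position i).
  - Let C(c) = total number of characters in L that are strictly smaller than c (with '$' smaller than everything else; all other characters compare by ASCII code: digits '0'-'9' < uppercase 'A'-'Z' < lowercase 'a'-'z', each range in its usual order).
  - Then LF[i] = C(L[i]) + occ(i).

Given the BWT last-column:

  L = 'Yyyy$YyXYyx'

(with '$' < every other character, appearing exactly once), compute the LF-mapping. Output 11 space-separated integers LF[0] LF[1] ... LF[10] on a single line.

Answer: 2 6 7 8 0 3 9 1 4 10 5

Derivation:
Char counts: '$':1, 'X':1, 'Y':3, 'x':1, 'y':5
C (first-col start): C('$')=0, C('X')=1, C('Y')=2, C('x')=5, C('y')=6
L[0]='Y': occ=0, LF[0]=C('Y')+0=2+0=2
L[1]='y': occ=0, LF[1]=C('y')+0=6+0=6
L[2]='y': occ=1, LF[2]=C('y')+1=6+1=7
L[3]='y': occ=2, LF[3]=C('y')+2=6+2=8
L[4]='$': occ=0, LF[4]=C('$')+0=0+0=0
L[5]='Y': occ=1, LF[5]=C('Y')+1=2+1=3
L[6]='y': occ=3, LF[6]=C('y')+3=6+3=9
L[7]='X': occ=0, LF[7]=C('X')+0=1+0=1
L[8]='Y': occ=2, LF[8]=C('Y')+2=2+2=4
L[9]='y': occ=4, LF[9]=C('y')+4=6+4=10
L[10]='x': occ=0, LF[10]=C('x')+0=5+0=5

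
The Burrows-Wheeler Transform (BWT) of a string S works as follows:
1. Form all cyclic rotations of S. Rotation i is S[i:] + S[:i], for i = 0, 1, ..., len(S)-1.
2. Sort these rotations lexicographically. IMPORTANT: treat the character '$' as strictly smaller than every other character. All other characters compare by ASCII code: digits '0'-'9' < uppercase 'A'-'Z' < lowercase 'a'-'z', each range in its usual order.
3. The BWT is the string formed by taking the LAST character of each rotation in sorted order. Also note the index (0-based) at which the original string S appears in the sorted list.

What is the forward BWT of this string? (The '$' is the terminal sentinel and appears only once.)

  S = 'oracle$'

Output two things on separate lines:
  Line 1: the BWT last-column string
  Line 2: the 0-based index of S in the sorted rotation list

All 7 rotations (rotation i = S[i:]+S[:i]):
  rot[0] = oracle$
  rot[1] = racle$o
  rot[2] = acle$or
  rot[3] = cle$ora
  rot[4] = le$orac
  rot[5] = e$oracl
  rot[6] = $oracle
Sorted (with $ < everything):
  sorted[0] = $oracle  (last char: 'e')
  sorted[1] = acle$or  (last char: 'r')
  sorted[2] = cle$ora  (last char: 'a')
  sorted[3] = e$oracl  (last char: 'l')
  sorted[4] = le$orac  (last char: 'c')
  sorted[5] = oracle$  (last char: '$')
  sorted[6] = racle$o  (last char: 'o')
Last column: eralc$o
Original string S is at sorted index 5

Answer: eralc$o
5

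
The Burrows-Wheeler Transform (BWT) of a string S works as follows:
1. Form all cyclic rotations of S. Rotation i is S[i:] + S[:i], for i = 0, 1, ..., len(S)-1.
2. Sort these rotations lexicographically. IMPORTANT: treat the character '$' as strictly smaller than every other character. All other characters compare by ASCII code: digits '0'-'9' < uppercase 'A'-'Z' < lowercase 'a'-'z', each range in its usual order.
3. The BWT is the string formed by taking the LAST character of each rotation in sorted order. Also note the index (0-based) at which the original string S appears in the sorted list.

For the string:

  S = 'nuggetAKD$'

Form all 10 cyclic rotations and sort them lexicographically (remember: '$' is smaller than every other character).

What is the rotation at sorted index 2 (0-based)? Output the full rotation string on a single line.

Answer: D$nuggetAK

Derivation:
All 10 rotations (rotation i = S[i:]+S[:i]):
  rot[0] = nuggetAKD$
  rot[1] = uggetAKD$n
  rot[2] = ggetAKD$nu
  rot[3] = getAKD$nug
  rot[4] = etAKD$nugg
  rot[5] = tAKD$nugge
  rot[6] = AKD$nugget
  rot[7] = KD$nuggetA
  rot[8] = D$nuggetAK
  rot[9] = $nuggetAKD
Sorted (with $ < everything):
  sorted[0] = $nuggetAKD
  sorted[1] = AKD$nugget
  sorted[2] = D$nuggetAK
  sorted[3] = KD$nuggetA
  sorted[4] = etAKD$nugg
  sorted[5] = getAKD$nug
  sorted[6] = ggetAKD$nu
  sorted[7] = nuggetAKD$
  sorted[8] = tAKD$nugge
  sorted[9] = uggetAKD$n
sorted[2] = D$nuggetAK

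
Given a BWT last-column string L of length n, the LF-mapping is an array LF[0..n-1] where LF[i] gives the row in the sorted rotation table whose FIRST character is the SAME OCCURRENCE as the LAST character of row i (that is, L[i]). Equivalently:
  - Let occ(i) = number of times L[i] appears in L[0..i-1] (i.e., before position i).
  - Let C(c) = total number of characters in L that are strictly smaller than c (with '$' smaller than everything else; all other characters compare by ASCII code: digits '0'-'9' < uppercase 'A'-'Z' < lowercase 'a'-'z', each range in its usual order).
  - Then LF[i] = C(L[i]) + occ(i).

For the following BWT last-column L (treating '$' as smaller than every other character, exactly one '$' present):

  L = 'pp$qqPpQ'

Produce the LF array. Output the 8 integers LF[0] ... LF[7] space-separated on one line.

Char counts: '$':1, 'P':1, 'Q':1, 'p':3, 'q':2
C (first-col start): C('$')=0, C('P')=1, C('Q')=2, C('p')=3, C('q')=6
L[0]='p': occ=0, LF[0]=C('p')+0=3+0=3
L[1]='p': occ=1, LF[1]=C('p')+1=3+1=4
L[2]='$': occ=0, LF[2]=C('$')+0=0+0=0
L[3]='q': occ=0, LF[3]=C('q')+0=6+0=6
L[4]='q': occ=1, LF[4]=C('q')+1=6+1=7
L[5]='P': occ=0, LF[5]=C('P')+0=1+0=1
L[6]='p': occ=2, LF[6]=C('p')+2=3+2=5
L[7]='Q': occ=0, LF[7]=C('Q')+0=2+0=2

Answer: 3 4 0 6 7 1 5 2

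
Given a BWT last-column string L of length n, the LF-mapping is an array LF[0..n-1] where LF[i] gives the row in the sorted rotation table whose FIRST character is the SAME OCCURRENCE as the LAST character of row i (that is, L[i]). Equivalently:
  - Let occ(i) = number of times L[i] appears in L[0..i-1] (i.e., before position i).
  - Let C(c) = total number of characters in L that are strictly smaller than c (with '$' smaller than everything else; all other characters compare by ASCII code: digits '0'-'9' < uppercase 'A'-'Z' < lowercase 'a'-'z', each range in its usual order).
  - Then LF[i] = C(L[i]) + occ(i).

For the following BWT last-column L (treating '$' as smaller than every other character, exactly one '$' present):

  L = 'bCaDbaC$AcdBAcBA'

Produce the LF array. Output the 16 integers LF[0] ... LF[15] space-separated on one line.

Answer: 11 6 9 8 12 10 7 0 1 13 15 4 2 14 5 3

Derivation:
Char counts: '$':1, 'A':3, 'B':2, 'C':2, 'D':1, 'a':2, 'b':2, 'c':2, 'd':1
C (first-col start): C('$')=0, C('A')=1, C('B')=4, C('C')=6, C('D')=8, C('a')=9, C('b')=11, C('c')=13, C('d')=15
L[0]='b': occ=0, LF[0]=C('b')+0=11+0=11
L[1]='C': occ=0, LF[1]=C('C')+0=6+0=6
L[2]='a': occ=0, LF[2]=C('a')+0=9+0=9
L[3]='D': occ=0, LF[3]=C('D')+0=8+0=8
L[4]='b': occ=1, LF[4]=C('b')+1=11+1=12
L[5]='a': occ=1, LF[5]=C('a')+1=9+1=10
L[6]='C': occ=1, LF[6]=C('C')+1=6+1=7
L[7]='$': occ=0, LF[7]=C('$')+0=0+0=0
L[8]='A': occ=0, LF[8]=C('A')+0=1+0=1
L[9]='c': occ=0, LF[9]=C('c')+0=13+0=13
L[10]='d': occ=0, LF[10]=C('d')+0=15+0=15
L[11]='B': occ=0, LF[11]=C('B')+0=4+0=4
L[12]='A': occ=1, LF[12]=C('A')+1=1+1=2
L[13]='c': occ=1, LF[13]=C('c')+1=13+1=14
L[14]='B': occ=1, LF[14]=C('B')+1=4+1=5
L[15]='A': occ=2, LF[15]=C('A')+2=1+2=3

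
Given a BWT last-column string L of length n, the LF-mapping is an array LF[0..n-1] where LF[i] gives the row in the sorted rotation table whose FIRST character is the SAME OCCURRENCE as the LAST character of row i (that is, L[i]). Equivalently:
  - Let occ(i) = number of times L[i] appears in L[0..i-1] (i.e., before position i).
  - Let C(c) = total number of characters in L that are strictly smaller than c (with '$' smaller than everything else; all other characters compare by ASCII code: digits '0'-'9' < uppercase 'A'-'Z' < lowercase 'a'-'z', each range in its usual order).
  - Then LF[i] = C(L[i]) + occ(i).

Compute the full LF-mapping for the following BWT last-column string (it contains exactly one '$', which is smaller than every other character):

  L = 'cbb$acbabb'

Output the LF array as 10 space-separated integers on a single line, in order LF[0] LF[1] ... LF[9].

Answer: 8 3 4 0 1 9 5 2 6 7

Derivation:
Char counts: '$':1, 'a':2, 'b':5, 'c':2
C (first-col start): C('$')=0, C('a')=1, C('b')=3, C('c')=8
L[0]='c': occ=0, LF[0]=C('c')+0=8+0=8
L[1]='b': occ=0, LF[1]=C('b')+0=3+0=3
L[2]='b': occ=1, LF[2]=C('b')+1=3+1=4
L[3]='$': occ=0, LF[3]=C('$')+0=0+0=0
L[4]='a': occ=0, LF[4]=C('a')+0=1+0=1
L[5]='c': occ=1, LF[5]=C('c')+1=8+1=9
L[6]='b': occ=2, LF[6]=C('b')+2=3+2=5
L[7]='a': occ=1, LF[7]=C('a')+1=1+1=2
L[8]='b': occ=3, LF[8]=C('b')+3=3+3=6
L[9]='b': occ=4, LF[9]=C('b')+4=3+4=7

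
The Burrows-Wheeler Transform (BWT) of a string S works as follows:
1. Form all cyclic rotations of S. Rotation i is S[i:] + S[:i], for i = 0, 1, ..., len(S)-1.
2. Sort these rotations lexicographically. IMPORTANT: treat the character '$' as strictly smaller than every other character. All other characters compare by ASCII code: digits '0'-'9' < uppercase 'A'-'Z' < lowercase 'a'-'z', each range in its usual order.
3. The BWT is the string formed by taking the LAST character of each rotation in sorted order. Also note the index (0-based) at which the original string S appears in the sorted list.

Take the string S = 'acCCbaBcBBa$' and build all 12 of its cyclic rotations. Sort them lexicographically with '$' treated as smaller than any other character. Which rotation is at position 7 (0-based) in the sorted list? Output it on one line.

Answer: aBcBBa$acCCb

Derivation:
All 12 rotations (rotation i = S[i:]+S[:i]):
  rot[0] = acCCbaBcBBa$
  rot[1] = cCCbaBcBBa$a
  rot[2] = CCbaBcBBa$ac
  rot[3] = CbaBcBBa$acC
  rot[4] = baBcBBa$acCC
  rot[5] = aBcBBa$acCCb
  rot[6] = BcBBa$acCCba
  rot[7] = cBBa$acCCbaB
  rot[8] = BBa$acCCbaBc
  rot[9] = Ba$acCCbaBcB
  rot[10] = a$acCCbaBcBB
  rot[11] = $acCCbaBcBBa
Sorted (with $ < everything):
  sorted[0] = $acCCbaBcBBa
  sorted[1] = BBa$acCCbaBc
  sorted[2] = Ba$acCCbaBcB
  sorted[3] = BcBBa$acCCba
  sorted[4] = CCbaBcBBa$ac
  sorted[5] = CbaBcBBa$acC
  sorted[6] = a$acCCbaBcBB
  sorted[7] = aBcBBa$acCCb
  sorted[8] = acCCbaBcBBa$
  sorted[9] = baBcBBa$acCC
  sorted[10] = cBBa$acCCbaB
  sorted[11] = cCCbaBcBBa$a
sorted[7] = aBcBBa$acCCb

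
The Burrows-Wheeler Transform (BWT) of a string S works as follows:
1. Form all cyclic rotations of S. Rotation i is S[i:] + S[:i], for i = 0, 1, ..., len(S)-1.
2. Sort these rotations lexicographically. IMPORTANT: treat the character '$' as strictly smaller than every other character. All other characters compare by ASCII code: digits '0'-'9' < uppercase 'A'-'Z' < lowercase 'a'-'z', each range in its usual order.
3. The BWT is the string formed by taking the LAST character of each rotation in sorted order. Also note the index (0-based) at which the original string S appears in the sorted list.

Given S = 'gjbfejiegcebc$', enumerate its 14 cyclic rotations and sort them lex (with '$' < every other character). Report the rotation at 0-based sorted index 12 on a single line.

All 14 rotations (rotation i = S[i:]+S[:i]):
  rot[0] = gjbfejiegcebc$
  rot[1] = jbfejiegcebc$g
  rot[2] = bfejiegcebc$gj
  rot[3] = fejiegcebc$gjb
  rot[4] = ejiegcebc$gjbf
  rot[5] = jiegcebc$gjbfe
  rot[6] = iegcebc$gjbfej
  rot[7] = egcebc$gjbfeji
  rot[8] = gcebc$gjbfejie
  rot[9] = cebc$gjbfejieg
  rot[10] = ebc$gjbfejiegc
  rot[11] = bc$gjbfejiegce
  rot[12] = c$gjbfejiegceb
  rot[13] = $gjbfejiegcebc
Sorted (with $ < everything):
  sorted[0] = $gjbfejiegcebc
  sorted[1] = bc$gjbfejiegce
  sorted[2] = bfejiegcebc$gj
  sorted[3] = c$gjbfejiegceb
  sorted[4] = cebc$gjbfejieg
  sorted[5] = ebc$gjbfejiegc
  sorted[6] = egcebc$gjbfeji
  sorted[7] = ejiegcebc$gjbf
  sorted[8] = fejiegcebc$gjb
  sorted[9] = gcebc$gjbfejie
  sorted[10] = gjbfejiegcebc$
  sorted[11] = iegcebc$gjbfej
  sorted[12] = jbfejiegcebc$g
  sorted[13] = jiegcebc$gjbfe
sorted[12] = jbfejiegcebc$g

Answer: jbfejiegcebc$g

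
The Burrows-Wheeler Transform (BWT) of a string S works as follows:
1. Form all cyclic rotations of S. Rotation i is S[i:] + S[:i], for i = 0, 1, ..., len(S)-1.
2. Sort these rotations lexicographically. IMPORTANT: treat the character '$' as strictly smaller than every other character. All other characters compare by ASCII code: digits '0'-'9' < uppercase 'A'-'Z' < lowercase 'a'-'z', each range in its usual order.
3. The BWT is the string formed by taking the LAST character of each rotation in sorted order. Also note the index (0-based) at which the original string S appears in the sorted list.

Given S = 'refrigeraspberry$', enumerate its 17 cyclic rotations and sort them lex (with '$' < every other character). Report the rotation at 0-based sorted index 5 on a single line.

Answer: erry$refrigeraspb

Derivation:
All 17 rotations (rotation i = S[i:]+S[:i]):
  rot[0] = refrigeraspberry$
  rot[1] = efrigeraspberry$r
  rot[2] = frigeraspberry$re
  rot[3] = rigeraspberry$ref
  rot[4] = igeraspberry$refr
  rot[5] = geraspberry$refri
  rot[6] = eraspberry$refrig
  rot[7] = raspberry$refrige
  rot[8] = aspberry$refriger
  rot[9] = spberry$refrigera
  rot[10] = pberry$refrigeras
  rot[11] = berry$refrigerasp
  rot[12] = erry$refrigeraspb
  rot[13] = rry$refrigeraspbe
  rot[14] = ry$refrigeraspber
  rot[15] = y$refrigeraspberr
  rot[16] = $refrigeraspberry
Sorted (with $ < everything):
  sorted[0] = $refrigeraspberry
  sorted[1] = aspberry$refriger
  sorted[2] = berry$refrigerasp
  sorted[3] = efrigeraspberry$r
  sorted[4] = eraspberry$refrig
  sorted[5] = erry$refrigeraspb
  sorted[6] = frigeraspberry$re
  sorted[7] = geraspberry$refri
  sorted[8] = igeraspberry$refr
  sorted[9] = pberry$refrigeras
  sorted[10] = raspberry$refrige
  sorted[11] = refrigeraspberry$
  sorted[12] = rigeraspberry$ref
  sorted[13] = rry$refrigeraspbe
  sorted[14] = ry$refrigeraspber
  sorted[15] = spberry$refrigera
  sorted[16] = y$refrigeraspberr
sorted[5] = erry$refrigeraspb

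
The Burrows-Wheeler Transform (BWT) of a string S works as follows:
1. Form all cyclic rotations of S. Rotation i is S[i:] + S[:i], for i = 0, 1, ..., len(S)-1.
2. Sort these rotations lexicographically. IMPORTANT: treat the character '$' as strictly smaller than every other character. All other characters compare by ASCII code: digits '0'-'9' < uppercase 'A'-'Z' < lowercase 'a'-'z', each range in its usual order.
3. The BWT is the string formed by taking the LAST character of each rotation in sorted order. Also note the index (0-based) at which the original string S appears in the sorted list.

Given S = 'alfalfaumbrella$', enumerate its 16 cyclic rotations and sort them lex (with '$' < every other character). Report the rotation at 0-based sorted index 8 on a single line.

Answer: faumbrella$alfal

Derivation:
All 16 rotations (rotation i = S[i:]+S[:i]):
  rot[0] = alfalfaumbrella$
  rot[1] = lfalfaumbrella$a
  rot[2] = falfaumbrella$al
  rot[3] = alfaumbrella$alf
  rot[4] = lfaumbrella$alfa
  rot[5] = faumbrella$alfal
  rot[6] = aumbrella$alfalf
  rot[7] = umbrella$alfalfa
  rot[8] = mbrella$alfalfau
  rot[9] = brella$alfalfaum
  rot[10] = rella$alfalfaumb
  rot[11] = ella$alfalfaumbr
  rot[12] = lla$alfalfaumbre
  rot[13] = la$alfalfaumbrel
  rot[14] = a$alfalfaumbrell
  rot[15] = $alfalfaumbrella
Sorted (with $ < everything):
  sorted[0] = $alfalfaumbrella
  sorted[1] = a$alfalfaumbrell
  sorted[2] = alfalfaumbrella$
  sorted[3] = alfaumbrella$alf
  sorted[4] = aumbrella$alfalf
  sorted[5] = brella$alfalfaum
  sorted[6] = ella$alfalfaumbr
  sorted[7] = falfaumbrella$al
  sorted[8] = faumbrella$alfal
  sorted[9] = la$alfalfaumbrel
  sorted[10] = lfalfaumbrella$a
  sorted[11] = lfaumbrella$alfa
  sorted[12] = lla$alfalfaumbre
  sorted[13] = mbrella$alfalfau
  sorted[14] = rella$alfalfaumb
  sorted[15] = umbrella$alfalfa
sorted[8] = faumbrella$alfal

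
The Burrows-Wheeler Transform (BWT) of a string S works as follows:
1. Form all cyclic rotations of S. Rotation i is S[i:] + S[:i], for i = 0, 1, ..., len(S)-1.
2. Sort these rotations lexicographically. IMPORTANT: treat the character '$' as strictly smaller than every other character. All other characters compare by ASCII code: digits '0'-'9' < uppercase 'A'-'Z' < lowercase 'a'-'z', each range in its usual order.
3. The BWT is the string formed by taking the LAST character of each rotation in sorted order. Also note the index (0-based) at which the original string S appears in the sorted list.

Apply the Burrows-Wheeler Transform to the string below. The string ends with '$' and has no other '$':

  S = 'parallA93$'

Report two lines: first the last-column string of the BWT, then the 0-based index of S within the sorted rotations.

Answer: 39Alrpla$a
8

Derivation:
All 10 rotations (rotation i = S[i:]+S[:i]):
  rot[0] = parallA93$
  rot[1] = arallA93$p
  rot[2] = rallA93$pa
  rot[3] = allA93$par
  rot[4] = llA93$para
  rot[5] = lA93$paral
  rot[6] = A93$parall
  rot[7] = 93$parallA
  rot[8] = 3$parallA9
  rot[9] = $parallA93
Sorted (with $ < everything):
  sorted[0] = $parallA93  (last char: '3')
  sorted[1] = 3$parallA9  (last char: '9')
  sorted[2] = 93$parallA  (last char: 'A')
  sorted[3] = A93$parall  (last char: 'l')
  sorted[4] = allA93$par  (last char: 'r')
  sorted[5] = arallA93$p  (last char: 'p')
  sorted[6] = lA93$paral  (last char: 'l')
  sorted[7] = llA93$para  (last char: 'a')
  sorted[8] = parallA93$  (last char: '$')
  sorted[9] = rallA93$pa  (last char: 'a')
Last column: 39Alrpla$a
Original string S is at sorted index 8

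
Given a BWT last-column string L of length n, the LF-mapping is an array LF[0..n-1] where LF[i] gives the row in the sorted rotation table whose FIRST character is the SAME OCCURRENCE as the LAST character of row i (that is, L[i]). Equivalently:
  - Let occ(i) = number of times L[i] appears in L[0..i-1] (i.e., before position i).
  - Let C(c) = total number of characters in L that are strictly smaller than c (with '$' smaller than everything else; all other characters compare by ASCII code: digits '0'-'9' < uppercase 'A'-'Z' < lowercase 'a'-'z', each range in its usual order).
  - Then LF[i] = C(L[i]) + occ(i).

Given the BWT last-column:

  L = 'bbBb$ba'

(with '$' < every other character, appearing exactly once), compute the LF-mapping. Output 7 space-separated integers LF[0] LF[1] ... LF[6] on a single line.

Answer: 3 4 1 5 0 6 2

Derivation:
Char counts: '$':1, 'B':1, 'a':1, 'b':4
C (first-col start): C('$')=0, C('B')=1, C('a')=2, C('b')=3
L[0]='b': occ=0, LF[0]=C('b')+0=3+0=3
L[1]='b': occ=1, LF[1]=C('b')+1=3+1=4
L[2]='B': occ=0, LF[2]=C('B')+0=1+0=1
L[3]='b': occ=2, LF[3]=C('b')+2=3+2=5
L[4]='$': occ=0, LF[4]=C('$')+0=0+0=0
L[5]='b': occ=3, LF[5]=C('b')+3=3+3=6
L[6]='a': occ=0, LF[6]=C('a')+0=2+0=2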